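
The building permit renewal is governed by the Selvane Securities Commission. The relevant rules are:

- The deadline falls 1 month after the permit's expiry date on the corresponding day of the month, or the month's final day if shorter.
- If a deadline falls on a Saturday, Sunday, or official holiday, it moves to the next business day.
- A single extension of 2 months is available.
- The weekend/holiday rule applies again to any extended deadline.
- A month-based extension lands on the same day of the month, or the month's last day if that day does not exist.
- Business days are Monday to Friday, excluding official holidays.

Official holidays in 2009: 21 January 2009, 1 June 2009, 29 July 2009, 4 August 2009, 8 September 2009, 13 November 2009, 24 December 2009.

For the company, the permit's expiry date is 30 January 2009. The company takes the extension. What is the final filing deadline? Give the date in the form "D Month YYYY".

1 month after 30 January 2009, on the same day of the month, is 28 February 2009 (day 30 does not exist in February, so the month's last day is used).
Because 28 February 2009 is a Saturday, the deadline becomes 2 March 2009 (Monday).
Add 2 months to 2 March 2009: 2 May 2009.
Because 2 May 2009 is a Saturday, the deadline becomes 4 May 2009 (Monday).
Deadline: 4 May 2009.

4 May 2009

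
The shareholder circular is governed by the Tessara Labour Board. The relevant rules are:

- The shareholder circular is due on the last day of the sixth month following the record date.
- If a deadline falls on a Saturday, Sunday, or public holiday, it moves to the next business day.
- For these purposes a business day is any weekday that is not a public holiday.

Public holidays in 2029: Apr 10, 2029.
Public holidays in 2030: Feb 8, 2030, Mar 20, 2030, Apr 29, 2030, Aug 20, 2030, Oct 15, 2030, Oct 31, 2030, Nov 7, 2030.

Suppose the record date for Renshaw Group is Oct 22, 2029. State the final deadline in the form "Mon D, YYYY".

6 months after Oct 22, 2029 is April 2030; that month ends on Apr 30, 2030.
Apr 30, 2030 is a Tuesday and not a listed holiday, so it stands.
Deadline: Apr 30, 2030.

Apr 30, 2030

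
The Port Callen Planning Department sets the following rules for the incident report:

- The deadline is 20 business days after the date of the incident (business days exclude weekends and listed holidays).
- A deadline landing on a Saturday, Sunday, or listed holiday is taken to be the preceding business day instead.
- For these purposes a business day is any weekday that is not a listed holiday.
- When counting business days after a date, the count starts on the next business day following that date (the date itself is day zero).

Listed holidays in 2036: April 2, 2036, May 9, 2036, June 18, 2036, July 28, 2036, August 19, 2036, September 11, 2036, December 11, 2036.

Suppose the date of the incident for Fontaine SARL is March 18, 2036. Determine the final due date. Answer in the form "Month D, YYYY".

Counting 20 business days after March 18, 2036 (skipping weekends and listed holidays) reaches April 16, 2036.
April 16, 2036 (Wednesday) is already a business day.
So the filing is due April 16, 2036.

April 16, 2036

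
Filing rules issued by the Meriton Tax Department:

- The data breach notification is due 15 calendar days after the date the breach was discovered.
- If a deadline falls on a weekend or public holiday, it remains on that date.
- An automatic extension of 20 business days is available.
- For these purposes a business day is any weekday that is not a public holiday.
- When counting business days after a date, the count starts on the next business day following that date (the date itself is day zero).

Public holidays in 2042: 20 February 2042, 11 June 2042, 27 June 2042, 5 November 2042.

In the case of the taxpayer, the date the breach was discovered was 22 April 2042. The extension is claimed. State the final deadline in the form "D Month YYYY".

4 June 2042

From 22 April 2042, 15 calendar days later is 7 May 2042.
7 May 2042 falls on a Wednesday. The rules make no weekend/holiday allowance, so it remains 7 May 2042.
The 20-business-day extension runs from 7 May 2042 to 4 June 2042.
No adjustment is made for weekends or holidays, so 4 June 2042 stands.
Deadline: 4 June 2042.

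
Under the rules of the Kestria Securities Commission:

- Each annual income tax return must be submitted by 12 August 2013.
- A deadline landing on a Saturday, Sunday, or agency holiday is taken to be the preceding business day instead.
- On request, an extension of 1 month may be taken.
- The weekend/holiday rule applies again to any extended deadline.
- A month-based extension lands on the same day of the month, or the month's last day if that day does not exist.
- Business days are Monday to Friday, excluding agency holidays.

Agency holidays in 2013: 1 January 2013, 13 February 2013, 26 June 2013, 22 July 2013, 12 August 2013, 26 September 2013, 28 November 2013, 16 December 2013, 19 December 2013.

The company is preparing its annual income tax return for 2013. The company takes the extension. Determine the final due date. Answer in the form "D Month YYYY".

9 September 2013

Start from the fixed due date, 12 August 2013.
12 August 2013 is a listed holiday, so it moves to the preceding business day, 9 August 2013 (Friday).
Applying the 1 month extension: 1 month after 9 August 2013 is 9 September 2013.
9 September 2013 is a Monday and not a listed holiday, so it stands.
The final due date is 9 September 2013.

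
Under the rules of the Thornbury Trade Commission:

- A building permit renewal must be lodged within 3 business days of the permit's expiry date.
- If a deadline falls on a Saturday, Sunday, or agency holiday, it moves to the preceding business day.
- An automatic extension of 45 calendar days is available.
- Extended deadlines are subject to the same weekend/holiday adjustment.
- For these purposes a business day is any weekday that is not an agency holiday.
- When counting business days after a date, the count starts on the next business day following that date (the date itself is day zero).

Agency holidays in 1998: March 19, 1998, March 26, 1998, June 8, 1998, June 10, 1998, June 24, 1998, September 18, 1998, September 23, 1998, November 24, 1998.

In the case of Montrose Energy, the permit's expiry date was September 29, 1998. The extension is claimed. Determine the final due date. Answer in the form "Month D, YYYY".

November 16, 1998

Counting 3 business days after September 29, 1998 (skipping weekends and listed holidays) reaches October 2, 1998.
October 2, 1998 (Friday) is already a business day.
Applying the 45-calendar-day extension: October 2, 1998 + 45 days = November 16, 1998.
November 16, 1998 is a Monday and not a listed holiday, so it stands.
Deadline: November 16, 1998.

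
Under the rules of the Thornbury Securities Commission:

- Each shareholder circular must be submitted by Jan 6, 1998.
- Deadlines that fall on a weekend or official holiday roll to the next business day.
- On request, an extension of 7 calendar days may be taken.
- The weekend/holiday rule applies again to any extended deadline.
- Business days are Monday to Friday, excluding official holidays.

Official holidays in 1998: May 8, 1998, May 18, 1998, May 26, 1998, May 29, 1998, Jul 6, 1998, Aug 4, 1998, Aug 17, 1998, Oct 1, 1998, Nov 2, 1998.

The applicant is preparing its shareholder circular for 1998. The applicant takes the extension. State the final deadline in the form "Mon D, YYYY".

Jan 13, 1998

The stated deadline is Jan 6, 1998.
Jan 6, 1998 (Tuesday) is already a business day.
Applying the 7-calendar-day extension: Jan 6, 1998 + 7 days = Jan 13, 1998.
Jan 13, 1998 is a Tuesday and not a listed holiday, so it stands.
Deadline: Jan 13, 1998.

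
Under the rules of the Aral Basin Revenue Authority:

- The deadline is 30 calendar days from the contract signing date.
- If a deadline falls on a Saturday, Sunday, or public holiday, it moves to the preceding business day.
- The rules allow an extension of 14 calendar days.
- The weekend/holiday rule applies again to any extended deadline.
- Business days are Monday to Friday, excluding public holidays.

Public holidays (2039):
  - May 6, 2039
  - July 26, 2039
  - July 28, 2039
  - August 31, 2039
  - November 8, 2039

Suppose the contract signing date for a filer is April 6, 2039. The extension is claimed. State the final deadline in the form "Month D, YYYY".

May 19, 2039

Adding 30 calendar days to April 6, 2039 gives May 6, 2039.
May 6, 2039 falls on a listed holiday. Rolling to the preceding business day gives May 5, 2039, a Thursday.
Add the 14 calendar-day extension to May 5, 2039: May 19, 2039.
May 19, 2039 falls on a Thursday, which is a business day, so no adjustment is needed.
Final deadline: May 19, 2039.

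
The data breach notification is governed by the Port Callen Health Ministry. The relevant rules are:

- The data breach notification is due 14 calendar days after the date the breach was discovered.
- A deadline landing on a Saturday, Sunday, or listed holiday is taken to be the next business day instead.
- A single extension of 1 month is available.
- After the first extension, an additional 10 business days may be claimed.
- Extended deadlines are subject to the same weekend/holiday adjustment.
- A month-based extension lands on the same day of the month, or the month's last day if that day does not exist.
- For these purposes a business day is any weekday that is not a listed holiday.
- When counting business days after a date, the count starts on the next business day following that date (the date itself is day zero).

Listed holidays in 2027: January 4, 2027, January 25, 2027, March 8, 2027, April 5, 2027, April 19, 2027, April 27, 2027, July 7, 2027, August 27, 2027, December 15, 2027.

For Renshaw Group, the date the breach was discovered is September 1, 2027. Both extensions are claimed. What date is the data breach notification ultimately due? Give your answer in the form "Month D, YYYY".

Adding 14 calendar days to September 1, 2027 gives September 15, 2027.
September 15, 2027 is a Wednesday and not a listed holiday, so it stands.
Add 1 month to September 15, 2027: October 15, 2027.
October 15, 2027 falls on a Friday, which is a business day, so no adjustment is needed.
Counting 10 further business days from October 15, 2027 reaches October 29, 2027.
Since October 29, 2027 is a Friday and not a holiday, the date is unchanged.
So the filing is due October 29, 2027.

October 29, 2027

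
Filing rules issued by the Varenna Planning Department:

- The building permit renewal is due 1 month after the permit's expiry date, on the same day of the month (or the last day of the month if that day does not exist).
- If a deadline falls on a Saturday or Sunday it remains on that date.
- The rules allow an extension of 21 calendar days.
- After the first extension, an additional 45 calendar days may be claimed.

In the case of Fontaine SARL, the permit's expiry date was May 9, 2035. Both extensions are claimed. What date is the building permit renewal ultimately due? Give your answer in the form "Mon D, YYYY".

1 month from May 9, 2035 is Jun 9, 2035.
Jun 9, 2035 falls on a Saturday. The rules make no weekend/holiday allowance, so it remains Jun 9, 2035.
The 21-calendar-day extension moves the deadline from Jun 9, 2035 to Jun 30, 2035.
No adjustment is made for weekends or holidays, so Jun 30, 2035 stands.
The 45-calendar-day extension moves the deadline from Jun 30, 2035 to Aug 14, 2035.
No adjustment is made for weekends or holidays, so Aug 14, 2035 stands.
Deadline: Aug 14, 2035.

Aug 14, 2035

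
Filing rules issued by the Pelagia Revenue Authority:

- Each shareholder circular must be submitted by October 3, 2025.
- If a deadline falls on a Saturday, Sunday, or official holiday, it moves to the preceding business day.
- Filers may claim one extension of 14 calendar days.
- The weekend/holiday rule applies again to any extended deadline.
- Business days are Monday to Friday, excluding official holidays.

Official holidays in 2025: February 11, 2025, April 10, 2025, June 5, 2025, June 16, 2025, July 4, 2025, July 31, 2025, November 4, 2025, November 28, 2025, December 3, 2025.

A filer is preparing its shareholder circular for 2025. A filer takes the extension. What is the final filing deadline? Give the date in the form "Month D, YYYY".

The statutory due date is October 3, 2025.
October 3, 2025 (Friday) is already a business day.
With the 14-day extension, October 3, 2025 becomes October 17, 2025.
October 17, 2025 is a Friday and not a listed holiday, so it stands.
The final due date is October 17, 2025.

October 17, 2025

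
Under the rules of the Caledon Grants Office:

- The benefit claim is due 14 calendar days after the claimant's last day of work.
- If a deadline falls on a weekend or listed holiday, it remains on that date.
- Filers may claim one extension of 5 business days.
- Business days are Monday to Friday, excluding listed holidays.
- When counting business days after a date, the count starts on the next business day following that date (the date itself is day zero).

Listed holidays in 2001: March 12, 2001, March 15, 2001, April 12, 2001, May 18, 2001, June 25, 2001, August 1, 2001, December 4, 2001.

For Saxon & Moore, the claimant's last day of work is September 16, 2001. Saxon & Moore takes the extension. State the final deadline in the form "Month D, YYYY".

October 5, 2001

14 calendar days after September 16, 2001 is September 30, 2001.
September 30, 2001 is a Sunday; no weekend or holiday adjustment applies.
Applying the 5-business-day extension: 5 business days after September 30, 2001 is October 5, 2001.
October 5, 2001 falls on a Friday. The rules make no weekend/holiday allowance, so it remains October 5, 2001.
Deadline: October 5, 2001.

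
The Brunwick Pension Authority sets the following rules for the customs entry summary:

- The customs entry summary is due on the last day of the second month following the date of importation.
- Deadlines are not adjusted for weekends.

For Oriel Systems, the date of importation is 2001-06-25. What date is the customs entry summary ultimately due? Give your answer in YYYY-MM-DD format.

The second month after 2001-06-25 is August 2001, whose last day is 2001-08-31.
2001-08-31 is a Friday; no weekend or holiday adjustment applies.
So the filing is due 2001-08-31.

2001-08-31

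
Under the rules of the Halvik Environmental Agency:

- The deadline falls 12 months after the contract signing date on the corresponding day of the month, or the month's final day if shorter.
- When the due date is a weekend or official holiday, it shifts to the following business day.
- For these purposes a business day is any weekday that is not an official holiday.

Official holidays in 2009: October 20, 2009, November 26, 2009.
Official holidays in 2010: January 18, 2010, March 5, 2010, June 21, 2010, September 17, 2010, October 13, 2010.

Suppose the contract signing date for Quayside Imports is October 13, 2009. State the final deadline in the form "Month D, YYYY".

12 months after October 13, 2009, on the same day of the month, is October 13, 2010.
Because October 13, 2010 is a listed holiday, the deadline becomes October 14, 2010 (Thursday).
So the filing is due October 14, 2010.

October 14, 2010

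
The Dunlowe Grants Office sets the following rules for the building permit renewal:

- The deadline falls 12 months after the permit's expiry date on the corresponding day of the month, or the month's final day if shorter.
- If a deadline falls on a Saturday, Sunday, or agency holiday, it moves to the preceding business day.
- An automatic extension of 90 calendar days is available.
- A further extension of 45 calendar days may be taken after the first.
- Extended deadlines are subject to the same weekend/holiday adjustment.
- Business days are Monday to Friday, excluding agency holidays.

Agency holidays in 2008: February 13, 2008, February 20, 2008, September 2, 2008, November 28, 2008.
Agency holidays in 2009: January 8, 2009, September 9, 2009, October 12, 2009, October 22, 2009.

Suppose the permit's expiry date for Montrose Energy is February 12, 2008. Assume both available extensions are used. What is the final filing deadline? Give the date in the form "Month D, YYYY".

12 months from February 12, 2008 is February 12, 2009.
Since February 12, 2009 is a Thursday and not a holiday, the date is unchanged.
The 90-calendar-day extension moves the deadline from February 12, 2009 to May 13, 2009.
May 13, 2009 is a Wednesday and not a listed holiday, so it stands.
The 45-calendar-day extension moves the deadline from May 13, 2009 to June 27, 2009.
Because June 27, 2009 is a Saturday, the deadline becomes June 26, 2009 (Friday).
Final deadline: June 26, 2009.

June 26, 2009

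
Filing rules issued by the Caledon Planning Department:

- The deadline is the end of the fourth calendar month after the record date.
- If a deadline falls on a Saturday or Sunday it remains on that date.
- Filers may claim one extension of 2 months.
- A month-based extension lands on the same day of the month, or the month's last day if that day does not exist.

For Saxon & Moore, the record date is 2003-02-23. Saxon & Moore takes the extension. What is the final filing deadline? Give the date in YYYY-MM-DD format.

4 months after 2003-02-23 falls in June 2003; the last day of that month is 2003-06-30.
No adjustment is made for weekends or holidays, so 2003-06-30 stands.
Add 2 months to 2003-06-30: 2003-08-30.
2003-08-30 falls on a Saturday. The rules make no weekend/holiday allowance, so it remains 2003-08-30.
Final deadline: 2003-08-30.

2003-08-30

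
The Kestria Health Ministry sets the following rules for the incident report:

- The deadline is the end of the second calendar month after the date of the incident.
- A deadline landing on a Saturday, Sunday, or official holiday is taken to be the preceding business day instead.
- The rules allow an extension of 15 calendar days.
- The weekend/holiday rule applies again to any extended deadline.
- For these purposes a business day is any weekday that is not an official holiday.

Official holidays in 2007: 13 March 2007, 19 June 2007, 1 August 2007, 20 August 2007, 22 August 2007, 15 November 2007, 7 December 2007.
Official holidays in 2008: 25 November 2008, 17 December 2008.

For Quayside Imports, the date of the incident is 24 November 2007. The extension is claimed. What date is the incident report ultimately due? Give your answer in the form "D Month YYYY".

2 months after 24 November 2007 falls in January 2008; the last day of that month is 31 January 2008.
31 January 2008 falls on a Thursday, which is a business day, so no adjustment is needed.
The 15-calendar-day extension moves the deadline from 31 January 2008 to 15 February 2008.
15 February 2008 is a Friday and not a listed holiday, so it stands.
Final deadline: 15 February 2008.

15 February 2008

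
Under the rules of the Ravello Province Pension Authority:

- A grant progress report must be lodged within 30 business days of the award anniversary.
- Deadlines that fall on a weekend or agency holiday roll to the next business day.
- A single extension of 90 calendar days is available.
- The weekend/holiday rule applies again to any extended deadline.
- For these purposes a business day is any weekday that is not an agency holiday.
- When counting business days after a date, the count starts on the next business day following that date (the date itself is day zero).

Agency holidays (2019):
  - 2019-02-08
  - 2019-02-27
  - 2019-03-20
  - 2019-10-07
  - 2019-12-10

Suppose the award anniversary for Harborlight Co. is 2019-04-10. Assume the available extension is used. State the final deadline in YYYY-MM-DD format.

2019-08-20

Counting 30 business days after 2019-04-10 (skipping weekends and listed holidays) reaches 2019-05-22.
Since 2019-05-22 is a Wednesday and not a holiday, the date is unchanged.
The 90-calendar-day extension moves the deadline from 2019-05-22 to 2019-08-20.
Since 2019-08-20 is a Tuesday and not a holiday, the date is unchanged.
Deadline: 2019-08-20.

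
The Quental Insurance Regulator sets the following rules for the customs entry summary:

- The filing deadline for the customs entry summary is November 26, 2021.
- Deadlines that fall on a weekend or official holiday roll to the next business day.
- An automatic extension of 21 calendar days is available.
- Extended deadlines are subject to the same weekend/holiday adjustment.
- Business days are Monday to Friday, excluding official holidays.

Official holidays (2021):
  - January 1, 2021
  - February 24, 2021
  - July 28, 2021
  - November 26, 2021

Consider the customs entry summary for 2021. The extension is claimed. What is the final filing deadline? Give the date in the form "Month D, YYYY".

The statutory due date is November 26, 2021.
November 26, 2021 falls on a listed holiday. Rolling to the next business day gives November 29, 2021, a Monday.
Applying the 21-calendar-day extension: November 29, 2021 + 21 days = December 20, 2021.
December 20, 2021 is a Monday and not a listed holiday, so it stands.
Final deadline: December 20, 2021.

December 20, 2021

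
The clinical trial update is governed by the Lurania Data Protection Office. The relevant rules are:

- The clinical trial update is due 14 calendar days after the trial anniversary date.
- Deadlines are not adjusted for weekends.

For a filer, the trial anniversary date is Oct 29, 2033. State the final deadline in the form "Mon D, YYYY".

Adding 14 calendar days to Oct 29, 2033 gives Nov 12, 2033.
Nov 12, 2033 is a Saturday; no weekend or holiday adjustment applies.
So the filing is due Nov 12, 2033.

Nov 12, 2033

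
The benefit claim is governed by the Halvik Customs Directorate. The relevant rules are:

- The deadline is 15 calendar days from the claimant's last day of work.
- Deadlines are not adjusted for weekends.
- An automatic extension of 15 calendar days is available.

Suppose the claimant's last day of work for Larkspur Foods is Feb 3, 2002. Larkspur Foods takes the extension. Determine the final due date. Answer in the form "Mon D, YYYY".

Mar 5, 2002

From Feb 3, 2002, 15 calendar days later is Feb 18, 2002.
Feb 18, 2002 is a Monday; no weekend or holiday adjustment applies.
Applying the 15-calendar-day extension: Feb 18, 2002 + 15 days = Mar 5, 2002.
Mar 5, 2002 falls on a Tuesday. The rules make no weekend/holiday allowance, so it remains Mar 5, 2002.
So the filing is due Mar 5, 2002.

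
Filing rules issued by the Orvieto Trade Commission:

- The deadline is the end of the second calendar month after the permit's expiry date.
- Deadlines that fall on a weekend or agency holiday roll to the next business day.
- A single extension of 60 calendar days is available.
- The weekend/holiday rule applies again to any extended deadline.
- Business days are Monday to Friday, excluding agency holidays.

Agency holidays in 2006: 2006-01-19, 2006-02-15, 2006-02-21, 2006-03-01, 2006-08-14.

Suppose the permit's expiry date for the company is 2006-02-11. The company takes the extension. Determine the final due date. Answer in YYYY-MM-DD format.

2006-06-30

2 months after 2006-02-11 falls in April 2006; the last day of that month is 2006-04-30.
2006-04-30 is a Sunday; the next business day is 2006-05-01 (Monday).
Applying the 60-calendar-day extension: 2006-05-01 + 60 days = 2006-06-30.
2006-06-30 falls on a Friday, which is a business day, so no adjustment is needed.
The final due date is 2006-06-30.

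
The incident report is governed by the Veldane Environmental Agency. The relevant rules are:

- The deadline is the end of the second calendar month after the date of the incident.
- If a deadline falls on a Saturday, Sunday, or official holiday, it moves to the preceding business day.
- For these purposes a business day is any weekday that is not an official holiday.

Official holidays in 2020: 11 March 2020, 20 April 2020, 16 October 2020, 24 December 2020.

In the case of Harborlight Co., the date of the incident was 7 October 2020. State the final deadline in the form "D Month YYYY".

2 months after 7 October 2020 is December 2020; that month ends on 31 December 2020.
31 December 2020 falls on a Thursday, which is a business day, so no adjustment is needed.
Deadline: 31 December 2020.

31 December 2020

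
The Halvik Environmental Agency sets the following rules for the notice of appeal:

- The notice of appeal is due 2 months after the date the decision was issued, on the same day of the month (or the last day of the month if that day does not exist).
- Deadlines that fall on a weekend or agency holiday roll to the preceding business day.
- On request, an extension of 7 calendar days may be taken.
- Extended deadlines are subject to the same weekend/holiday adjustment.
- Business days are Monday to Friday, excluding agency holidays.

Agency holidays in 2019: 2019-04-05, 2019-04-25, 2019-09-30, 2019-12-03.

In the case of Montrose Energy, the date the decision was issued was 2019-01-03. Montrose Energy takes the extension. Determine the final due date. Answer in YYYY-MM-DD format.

2 months from 2019-01-03 is 2019-03-03.
2019-03-03 is a Sunday, so it moves to the preceding business day, 2019-03-01 (Friday).
Add the 7 calendar-day extension to 2019-03-01: 2019-03-08.
Since 2019-03-08 is a Friday and not a holiday, the date is unchanged.
So the filing is due 2019-03-08.

2019-03-08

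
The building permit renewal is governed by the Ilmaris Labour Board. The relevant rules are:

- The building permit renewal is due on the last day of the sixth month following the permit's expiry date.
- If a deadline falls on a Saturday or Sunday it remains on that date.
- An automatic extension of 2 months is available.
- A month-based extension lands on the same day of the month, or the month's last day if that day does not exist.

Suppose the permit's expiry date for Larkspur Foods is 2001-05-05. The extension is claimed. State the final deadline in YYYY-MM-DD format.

2002-01-30

6 months after 2001-05-05 falls in November 2001; the last day of that month is 2001-11-30.
2001-11-30 is a Friday; no weekend or holiday adjustment applies.
The 2 months extension carries 2001-11-30 to 2002-01-30.
No adjustment is made for weekends or holidays, so 2002-01-30 stands.
Deadline: 2002-01-30.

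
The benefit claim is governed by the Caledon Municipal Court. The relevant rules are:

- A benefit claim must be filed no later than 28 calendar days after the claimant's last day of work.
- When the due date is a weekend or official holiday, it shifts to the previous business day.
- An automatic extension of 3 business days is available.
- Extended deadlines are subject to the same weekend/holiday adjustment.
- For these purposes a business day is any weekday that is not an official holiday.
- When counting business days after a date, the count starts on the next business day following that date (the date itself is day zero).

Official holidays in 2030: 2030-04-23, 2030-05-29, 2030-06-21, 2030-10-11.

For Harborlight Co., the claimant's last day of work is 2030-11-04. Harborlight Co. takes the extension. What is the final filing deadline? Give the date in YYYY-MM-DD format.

Trigger date 2030-11-04 + 28 calendar days = 2030-12-02.
2030-12-02 (Monday) is already a business day.
Counting 3 further business days from 2030-12-02 reaches 2030-12-05.
2030-12-05 falls on a Thursday, which is a business day, so no adjustment is needed.
Final deadline: 2030-12-05.

2030-12-05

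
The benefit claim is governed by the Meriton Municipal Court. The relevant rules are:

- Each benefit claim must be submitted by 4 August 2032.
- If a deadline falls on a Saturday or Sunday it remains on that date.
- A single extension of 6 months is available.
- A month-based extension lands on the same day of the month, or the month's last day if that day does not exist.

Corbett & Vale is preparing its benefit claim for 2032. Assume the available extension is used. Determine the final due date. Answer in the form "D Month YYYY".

Start from the fixed due date, 4 August 2032.
4 August 2032 is a Wednesday; no weekend or holiday adjustment applies.
Applying the 6 months extension: 6 months after 4 August 2032 is 4 February 2033.
4 February 2033 falls on a Friday. The rules make no weekend/holiday allowance, so it remains 4 February 2033.
Deadline: 4 February 2033.

4 February 2033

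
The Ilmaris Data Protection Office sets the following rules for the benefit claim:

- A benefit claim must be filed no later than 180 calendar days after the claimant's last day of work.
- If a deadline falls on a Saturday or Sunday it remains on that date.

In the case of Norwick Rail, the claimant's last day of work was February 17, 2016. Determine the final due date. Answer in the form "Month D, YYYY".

August 15, 2016

Adding 180 calendar days to February 17, 2016 gives August 15, 2016.
August 15, 2016 falls on a Monday. The rules make no weekend/holiday allowance, so it remains August 15, 2016.
Final deadline: August 15, 2016.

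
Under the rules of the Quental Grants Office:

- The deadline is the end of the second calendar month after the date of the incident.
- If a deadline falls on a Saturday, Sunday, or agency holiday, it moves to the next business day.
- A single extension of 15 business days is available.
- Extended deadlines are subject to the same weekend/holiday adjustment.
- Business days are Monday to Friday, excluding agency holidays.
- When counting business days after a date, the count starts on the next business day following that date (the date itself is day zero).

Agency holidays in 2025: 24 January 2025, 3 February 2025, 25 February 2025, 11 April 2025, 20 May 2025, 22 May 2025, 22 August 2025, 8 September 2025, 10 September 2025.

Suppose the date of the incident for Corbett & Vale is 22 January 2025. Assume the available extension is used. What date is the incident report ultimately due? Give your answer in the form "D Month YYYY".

22 April 2025

2 months after 22 January 2025 falls in March 2025; the last day of that month is 31 March 2025.
31 March 2025 falls on a Monday, which is a business day, so no adjustment is needed.
The 15-business-day extension runs from 31 March 2025 to 22 April 2025.
22 April 2025 (Tuesday) is already a business day.
Final deadline: 22 April 2025.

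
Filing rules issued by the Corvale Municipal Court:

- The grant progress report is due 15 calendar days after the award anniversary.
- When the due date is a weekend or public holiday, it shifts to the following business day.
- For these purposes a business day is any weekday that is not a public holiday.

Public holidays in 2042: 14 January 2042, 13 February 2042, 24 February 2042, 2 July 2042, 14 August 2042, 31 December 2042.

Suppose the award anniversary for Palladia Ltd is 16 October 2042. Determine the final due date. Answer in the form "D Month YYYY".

31 October 2042

15 calendar days after 16 October 2042 is 31 October 2042.
31 October 2042 is a Friday and not a listed holiday, so it stands.
Deadline: 31 October 2042.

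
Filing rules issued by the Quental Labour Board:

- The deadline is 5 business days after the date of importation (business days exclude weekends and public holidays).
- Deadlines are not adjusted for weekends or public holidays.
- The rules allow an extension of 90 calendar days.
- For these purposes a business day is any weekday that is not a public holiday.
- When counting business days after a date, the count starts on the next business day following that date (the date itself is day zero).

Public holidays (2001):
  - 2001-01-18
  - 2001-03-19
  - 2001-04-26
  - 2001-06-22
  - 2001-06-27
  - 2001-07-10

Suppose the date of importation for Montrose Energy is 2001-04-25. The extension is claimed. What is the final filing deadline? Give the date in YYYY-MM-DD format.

2001-08-01

Counting 5 business days after 2001-04-25 (skipping weekends and listed holidays) reaches 2001-05-03.
2001-05-03 falls on a Thursday. The rules make no weekend/holiday allowance, so it remains 2001-05-03.
Add the 90 calendar-day extension to 2001-05-03: 2001-08-01.
2001-08-01 is a Wednesday; no weekend or holiday adjustment applies.
Deadline: 2001-08-01.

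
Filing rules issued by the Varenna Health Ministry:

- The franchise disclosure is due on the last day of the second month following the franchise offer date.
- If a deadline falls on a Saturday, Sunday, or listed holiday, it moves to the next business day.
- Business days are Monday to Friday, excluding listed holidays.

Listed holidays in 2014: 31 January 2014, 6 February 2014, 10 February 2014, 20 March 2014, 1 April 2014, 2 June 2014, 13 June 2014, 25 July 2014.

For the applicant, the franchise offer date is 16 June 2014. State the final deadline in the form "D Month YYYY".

2 months after 16 June 2014 falls in August 2014; the last day of that month is 31 August 2014.
31 August 2014 falls on a Sunday. Rolling to the next business day gives 1 September 2014, a Monday.
So the filing is due 1 September 2014.

1 September 2014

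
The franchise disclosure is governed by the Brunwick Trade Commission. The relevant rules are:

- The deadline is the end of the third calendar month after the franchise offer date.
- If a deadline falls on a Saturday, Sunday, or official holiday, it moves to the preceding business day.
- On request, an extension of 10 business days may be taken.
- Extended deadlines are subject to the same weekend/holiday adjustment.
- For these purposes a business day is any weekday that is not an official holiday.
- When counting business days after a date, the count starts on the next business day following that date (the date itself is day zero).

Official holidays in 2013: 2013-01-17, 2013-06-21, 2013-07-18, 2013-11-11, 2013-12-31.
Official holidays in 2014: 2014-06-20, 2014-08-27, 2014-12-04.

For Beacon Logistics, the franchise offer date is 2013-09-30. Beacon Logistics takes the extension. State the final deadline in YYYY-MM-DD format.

2014-01-14

3 months after 2013-09-30 falls in December 2013; the last day of that month is 2013-12-31.
Because 2013-12-31 is a listed holiday, the deadline becomes 2013-12-30 (Monday).
Counting 10 further business days from 2013-12-30 reaches 2014-01-14.
2014-01-14 falls on a Tuesday, which is a business day, so no adjustment is needed.
So the filing is due 2014-01-14.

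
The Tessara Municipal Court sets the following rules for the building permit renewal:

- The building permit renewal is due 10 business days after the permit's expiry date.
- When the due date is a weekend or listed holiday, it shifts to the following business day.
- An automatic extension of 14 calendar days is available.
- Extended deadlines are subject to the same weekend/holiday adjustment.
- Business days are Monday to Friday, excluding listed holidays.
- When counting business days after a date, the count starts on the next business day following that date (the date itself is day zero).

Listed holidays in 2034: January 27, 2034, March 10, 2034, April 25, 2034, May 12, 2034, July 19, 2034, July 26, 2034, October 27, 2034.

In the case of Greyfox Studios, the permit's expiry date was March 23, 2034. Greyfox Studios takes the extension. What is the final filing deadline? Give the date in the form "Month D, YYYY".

April 20, 2034

Counting 10 business days after March 23, 2034 (skipping weekends and listed holidays) reaches April 6, 2034.
April 6, 2034 is a Thursday and not a listed holiday, so it stands.
With the 14-day extension, April 6, 2034 becomes April 20, 2034.
Since April 20, 2034 is a Thursday and not a holiday, the date is unchanged.
Final deadline: April 20, 2034.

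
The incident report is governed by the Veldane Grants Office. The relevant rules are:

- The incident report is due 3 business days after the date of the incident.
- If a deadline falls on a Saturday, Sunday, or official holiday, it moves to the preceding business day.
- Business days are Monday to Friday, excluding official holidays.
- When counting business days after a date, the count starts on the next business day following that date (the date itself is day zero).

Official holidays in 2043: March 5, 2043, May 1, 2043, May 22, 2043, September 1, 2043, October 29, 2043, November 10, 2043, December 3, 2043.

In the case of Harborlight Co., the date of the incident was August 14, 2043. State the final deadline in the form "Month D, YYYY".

Starting the day after August 14, 2043 and counting 3 business days lands on August 19, 2043.
August 19, 2043 falls on a Wednesday, which is a business day, so no adjustment is needed.
Final deadline: August 19, 2043.

August 19, 2043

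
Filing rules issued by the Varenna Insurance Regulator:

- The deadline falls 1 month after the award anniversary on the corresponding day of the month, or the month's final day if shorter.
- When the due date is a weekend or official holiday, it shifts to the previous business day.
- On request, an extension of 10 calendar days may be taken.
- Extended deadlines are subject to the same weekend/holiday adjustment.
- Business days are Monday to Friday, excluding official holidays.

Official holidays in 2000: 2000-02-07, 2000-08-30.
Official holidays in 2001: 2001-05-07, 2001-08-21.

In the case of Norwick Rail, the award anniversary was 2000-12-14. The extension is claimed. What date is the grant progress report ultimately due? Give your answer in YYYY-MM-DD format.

2001-01-22

1 month from 2000-12-14 is 2001-01-14.
2001-01-14 is a Sunday; the preceding business day is 2001-01-12 (Friday).
Add the 10 calendar-day extension to 2001-01-12: 2001-01-22.
2001-01-22 (Monday) is already a business day.
Deadline: 2001-01-22.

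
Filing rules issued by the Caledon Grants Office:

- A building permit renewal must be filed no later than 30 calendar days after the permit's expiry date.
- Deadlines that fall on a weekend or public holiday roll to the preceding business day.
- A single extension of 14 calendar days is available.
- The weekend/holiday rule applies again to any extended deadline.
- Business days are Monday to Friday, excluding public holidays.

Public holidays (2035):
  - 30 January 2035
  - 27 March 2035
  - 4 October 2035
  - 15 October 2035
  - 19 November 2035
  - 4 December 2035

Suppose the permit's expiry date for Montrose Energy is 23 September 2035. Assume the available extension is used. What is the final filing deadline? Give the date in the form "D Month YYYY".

6 November 2035

Adding 30 calendar days to 23 September 2035 gives 23 October 2035.
23 October 2035 (Tuesday) is already a business day.
Add the 14 calendar-day extension to 23 October 2035: 6 November 2035.
6 November 2035 (Tuesday) is already a business day.
The final due date is 6 November 2035.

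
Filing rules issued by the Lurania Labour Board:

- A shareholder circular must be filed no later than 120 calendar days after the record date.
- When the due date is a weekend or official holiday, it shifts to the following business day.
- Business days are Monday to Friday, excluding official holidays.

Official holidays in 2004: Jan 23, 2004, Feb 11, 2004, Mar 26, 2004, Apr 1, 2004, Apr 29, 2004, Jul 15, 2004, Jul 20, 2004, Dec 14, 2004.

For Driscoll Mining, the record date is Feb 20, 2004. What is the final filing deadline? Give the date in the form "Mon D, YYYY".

Trigger date Feb 20, 2004 + 120 calendar days = Jun 19, 2004.
Because Jun 19, 2004 is a Saturday, the deadline becomes Jun 21, 2004 (Monday).
The final due date is Jun 21, 2004.

Jun 21, 2004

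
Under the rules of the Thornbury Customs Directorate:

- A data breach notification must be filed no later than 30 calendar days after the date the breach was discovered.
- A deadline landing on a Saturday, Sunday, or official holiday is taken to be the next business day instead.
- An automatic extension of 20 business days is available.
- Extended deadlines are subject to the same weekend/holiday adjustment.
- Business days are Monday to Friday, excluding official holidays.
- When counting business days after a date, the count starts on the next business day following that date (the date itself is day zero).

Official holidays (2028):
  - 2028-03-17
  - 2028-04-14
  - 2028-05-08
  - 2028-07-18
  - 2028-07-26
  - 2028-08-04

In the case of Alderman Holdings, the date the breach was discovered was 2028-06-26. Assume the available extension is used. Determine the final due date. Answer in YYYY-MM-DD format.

Trigger date 2028-06-26 + 30 calendar days = 2028-07-26.
2028-07-26 is a listed holiday, so it moves to the next business day, 2028-07-27 (Thursday).
The 20-business-day extension runs from 2028-07-27 to 2028-08-25.
2028-08-25 is a Friday and not a listed holiday, so it stands.
Deadline: 2028-08-25.

2028-08-25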